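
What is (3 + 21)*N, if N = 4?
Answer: 96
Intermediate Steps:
(3 + 21)*N = (3 + 21)*4 = 24*4 = 96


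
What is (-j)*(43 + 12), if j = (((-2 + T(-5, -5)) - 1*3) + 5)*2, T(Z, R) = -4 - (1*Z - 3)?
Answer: -440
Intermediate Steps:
T(Z, R) = -1 - Z (T(Z, R) = -4 - (Z - 3) = -4 - (-3 + Z) = -4 + (3 - Z) = -1 - Z)
j = 8 (j = (((-2 + (-1 - 1*(-5))) - 1*3) + 5)*2 = (((-2 + (-1 + 5)) - 3) + 5)*2 = (((-2 + 4) - 3) + 5)*2 = ((2 - 3) + 5)*2 = (-1 + 5)*2 = 4*2 = 8)
(-j)*(43 + 12) = (-1*8)*(43 + 12) = -8*55 = -440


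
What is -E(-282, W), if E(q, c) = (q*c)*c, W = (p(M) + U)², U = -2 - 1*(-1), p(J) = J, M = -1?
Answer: 4512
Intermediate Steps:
U = -1 (U = -2 + 1 = -1)
W = 4 (W = (-1 - 1)² = (-2)² = 4)
E(q, c) = q*c² (E(q, c) = (c*q)*c = q*c²)
-E(-282, W) = -(-282)*4² = -(-282)*16 = -1*(-4512) = 4512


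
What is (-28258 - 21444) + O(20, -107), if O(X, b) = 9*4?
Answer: -49666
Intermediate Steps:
O(X, b) = 36
(-28258 - 21444) + O(20, -107) = (-28258 - 21444) + 36 = -49702 + 36 = -49666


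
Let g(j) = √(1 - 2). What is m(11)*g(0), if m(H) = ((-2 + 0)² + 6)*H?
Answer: 110*I ≈ 110.0*I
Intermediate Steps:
m(H) = 10*H (m(H) = ((-2)² + 6)*H = (4 + 6)*H = 10*H)
g(j) = I (g(j) = √(-1) = I)
m(11)*g(0) = (10*11)*I = 110*I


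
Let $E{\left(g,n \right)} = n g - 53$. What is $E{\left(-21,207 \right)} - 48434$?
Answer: $-52834$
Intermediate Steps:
$E{\left(g,n \right)} = -53 + g n$ ($E{\left(g,n \right)} = g n - 53 = -53 + g n$)
$E{\left(-21,207 \right)} - 48434 = \left(-53 - 4347\right) - 48434 = -4400 - 48434 = -52834$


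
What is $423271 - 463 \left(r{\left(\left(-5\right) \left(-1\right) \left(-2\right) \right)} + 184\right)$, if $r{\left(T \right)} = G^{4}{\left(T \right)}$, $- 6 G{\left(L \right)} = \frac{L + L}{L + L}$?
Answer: $\frac{438149921}{1296} \approx 3.3808 \cdot 10^{5}$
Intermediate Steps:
$G{\left(L \right)} = - \frac{1}{6}$ ($G{\left(L \right)} = - \frac{\left(L + L\right) \frac{1}{L + L}}{6} = - \frac{2 L \frac{1}{2 L}}{6} = \left(- \frac{1}{6}\right) 1 = - \frac{1}{6}$)
$r{\left(T \right)} = \frac{1}{1296}$ ($r{\left(T \right)} = \left(- \frac{1}{6}\right)^{4} = \frac{1}{1296}$)
$423271 - 463 \left(r{\left(\left(-5\right) \left(-1\right) \left(-2\right) \right)} + 184\right) = 423271 - 463 \left(\frac{1}{1296} + 184\right) = 423271 - 463 \cdot \frac{238465}{1296} = 423271 - \frac{110409295}{1296} = \frac{438149921}{1296}$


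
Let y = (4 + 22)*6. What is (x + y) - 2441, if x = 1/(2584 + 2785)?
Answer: -12268164/5369 ≈ -2285.0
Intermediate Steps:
y = 156 (y = 26*6 = 156)
x = 1/5369 ≈ 0.00018625
(x + y) - 2441 = (1/5369 + 156) - 2441 = 837565/5369 - 2441 = -12268164/5369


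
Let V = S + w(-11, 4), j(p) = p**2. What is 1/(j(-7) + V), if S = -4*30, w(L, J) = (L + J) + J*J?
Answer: -1/62 ≈ -0.016129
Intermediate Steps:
w(L, J) = J + L + J**2 (w(L, J) = (J + L) + J**2 = J + L + J**2)
S = -120
V = -111 (V = -120 + (4 - 11 + 4**2) = -120 + (4 - 11 + 16) = -120 + 9 = -111)
1/(j(-7) + V) = 1/((-7)**2 - 111) = 1/(49 - 111) = 1/(-62) = -1/62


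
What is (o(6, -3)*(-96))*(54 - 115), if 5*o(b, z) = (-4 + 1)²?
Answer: 52704/5 ≈ 10541.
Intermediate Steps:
o(b, z) = 9/5 (o(b, z) = (-4 + 1)²/5 = (⅕)*(-3)² = (⅕)*9 = 9/5)
(o(6, -3)*(-96))*(54 - 115) = ((9/5)*(-96))*(54 - 115) = -864/5*(-61) = 52704/5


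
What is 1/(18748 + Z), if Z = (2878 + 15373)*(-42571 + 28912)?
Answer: -1/249271661 ≈ -4.0117e-9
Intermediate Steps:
Z = -249290409 (Z = 18251*(-13659) = -249290409)
1/(18748 + Z) = 1/(18748 - 249290409) = 1/(-249271661) = -1/249271661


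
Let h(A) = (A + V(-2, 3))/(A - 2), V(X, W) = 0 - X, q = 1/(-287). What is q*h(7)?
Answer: -9/1435 ≈ -0.0062718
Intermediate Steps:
q = -1/287 ≈ -0.0034843
V(X, W) = -X
h(A) = (2 + A)/(-2 + A) (h(A) = (A - 1*(-2))/(A - 2) = (A + 2)/(-2 + A) = (2 + A)/(-2 + A))
q*h(7) = -(2 + 7)/(287*(-2 + 7)) = -9/(287*5) = -9/1435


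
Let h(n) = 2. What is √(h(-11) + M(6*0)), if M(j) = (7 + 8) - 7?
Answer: √10 ≈ 3.1623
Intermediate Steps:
M(j) = 8 (M(j) = 15 - 7 = 8)
√(h(-11) + M(6*0)) = √(2 + 8) = √10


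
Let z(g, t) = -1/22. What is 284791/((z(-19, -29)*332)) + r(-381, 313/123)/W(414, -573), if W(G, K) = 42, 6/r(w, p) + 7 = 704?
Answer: -15284448013/809914 ≈ -18872.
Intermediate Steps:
r(w, p) = 6/697 (r(w, p) = 6/(-7 + 704) = 6/697)
z(g, t) = -1/22 (z(g, t) = -1*1/22 = -1/22)
284791/((z(-19, -29)*332)) + r(-381, 313/123)/W(414, -573) = 284791/((-1/22*332)) + (6/697)/42 = 284791/(-166/11) + (6/697)*(1/42) = 284791*(-11/166) + 1/4879 = -3132701/166 + 1/4879 = -15284448013/809914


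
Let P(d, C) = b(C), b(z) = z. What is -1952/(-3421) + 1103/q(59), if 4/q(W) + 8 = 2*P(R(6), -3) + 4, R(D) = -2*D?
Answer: -18862911/6842 ≈ -2756.9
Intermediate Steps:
P(d, C) = C
q(W) = -2/5 (q(W) = 4/(-8 + (2*(-3) + 4)) = 4/(-8 + (-6 + 4)) = 4/(-8 - 2) = 4/(-10) = 4*(-1/10) = -2/5)
-1952/(-3421) + 1103/q(59) = -1952/(-3421) + 1103/(-2/5) = -1952*(-1/3421) + 1103*(-5/2) = 1952/3421 - 5515/2 = -18862911/6842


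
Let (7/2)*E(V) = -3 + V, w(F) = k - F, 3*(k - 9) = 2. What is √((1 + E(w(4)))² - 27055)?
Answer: I*√11929886/21 ≈ 164.47*I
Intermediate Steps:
k = 29/3 (k = 9 + (⅓)*2 = 9 + ⅔ = 29/3 ≈ 9.6667)
w(F) = 29/3 - F
E(V) = -6/7 + 2*V/7 (E(V) = 2*(-3 + V)/7 = -6/7 + 2*V/7)
√((1 + E(w(4)))² - 27055) = √((1 + (-6/7 + 2*(29/3 - 1*4)/7))² - 27055) = √((1 + (-6/7 + 2*(29/3 - 4)/7))² - 27055) = √((1 + (-6/7 + (2/7)*(17/3)))² - 27055) = √((1 + (-6/7 + 34/21))² - 27055) = √((1 + 16/21)² - 27055) = √((37/21)² - 27055) = √(1369/441 - 27055) = √(-11929886/441) = I*√11929886/21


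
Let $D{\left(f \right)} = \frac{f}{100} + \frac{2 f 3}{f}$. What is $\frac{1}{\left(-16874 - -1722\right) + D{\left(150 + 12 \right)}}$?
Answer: $- \frac{50}{757219} \approx -6.6031 \cdot 10^{-5}$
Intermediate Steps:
$D{\left(f \right)} = 6 + \frac{f}{100}$ ($D{\left(f \right)} = f \frac{1}{100} + \frac{6 f}{f} = \frac{f}{100} + 6 = 6 + \frac{f}{100}$)
$\frac{1}{\left(-16874 - -1722\right) + D{\left(150 + 12 \right)}} = \frac{1}{\left(-16874 - -1722\right) + \left(6 + \frac{150 + 12}{100}\right)} = \frac{1}{\left(-16874 + 1722\right) + \left(6 + \frac{1}{100} \cdot 162\right)} = \frac{1}{-15152 + \left(6 + \frac{81}{50}\right)} = \frac{1}{-15152 + \frac{381}{50}} = \frac{1}{- \frac{757219}{50}} = - \frac{50}{757219}$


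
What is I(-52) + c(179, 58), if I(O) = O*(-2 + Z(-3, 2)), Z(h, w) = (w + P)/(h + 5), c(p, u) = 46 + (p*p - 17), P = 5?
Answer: 31992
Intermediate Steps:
c(p, u) = 29 + p² (c(p, u) = 46 + (p² - 17) = 46 + (-17 + p²) = 29 + p²)
Z(h, w) = (5 + w)/(5 + h) (Z(h, w) = (w + 5)/(h + 5) = (5 + w)/(5 + h))
I(O) = 3*O/2 (I(O) = O*(-2 + (5 + 2)/(5 - 3)) = O*(-2 + 7/2) = O*(3/2) = 3*O/2)
I(-52) + c(179, 58) = (3/2)*(-52) + (29 + 179²) = -78 + (29 + 32041) = -78 + 32070 = 31992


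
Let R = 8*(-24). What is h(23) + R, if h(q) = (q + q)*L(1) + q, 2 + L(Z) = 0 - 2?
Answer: -353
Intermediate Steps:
L(Z) = -4 (L(Z) = -2 + (0 - 2) = -2 - 2 = -4)
R = -192
h(q) = -7*q (h(q) = (q + q)*(-4) + q = (2*q)*(-4) + q = -8*q + q = -7*q)
h(23) + R = -7*23 - 192 = -161 - 192 = -353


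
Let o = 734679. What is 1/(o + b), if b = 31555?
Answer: 1/766234 ≈ 1.3051e-6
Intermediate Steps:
1/(o + b) = 1/(734679 + 31555) = 1/766234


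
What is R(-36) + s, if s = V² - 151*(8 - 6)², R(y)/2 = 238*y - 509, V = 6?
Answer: -18722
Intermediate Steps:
R(y) = -1018 + 476*y (R(y) = 2*(238*y - 509) = 2*(-509 + 238*y) = -1018 + 476*y)
s = -568 (s = 6² - 151*(8 - 6)² = 36 - 151*2² = 36 - 151*4 = 36 - 604 = -568)
R(-36) + s = (-1018 + 476*(-36)) - 568 = (-1018 - 17136) - 568 = -18154 - 568 = -18722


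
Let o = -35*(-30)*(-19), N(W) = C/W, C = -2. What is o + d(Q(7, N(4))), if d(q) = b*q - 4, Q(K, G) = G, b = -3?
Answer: -39905/2 ≈ -19953.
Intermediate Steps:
N(W) = -2/W
d(q) = -4 - 3*q (d(q) = -3*q - 4 = -4 - 3*q)
o = -19950 (o = 1050*(-19) = -19950)
o + d(Q(7, N(4))) = -19950 + (-4 - (-6)/4) = -19950 + (-4 - 3*(-½)) = -19950 + (-4 + 3/2) = -19950 - 5/2 = -39905/2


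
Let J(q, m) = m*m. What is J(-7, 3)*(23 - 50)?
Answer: -243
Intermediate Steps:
J(q, m) = m²
J(-7, 3)*(23 - 50) = 3²*(23 - 50) = 9*(-27) = -243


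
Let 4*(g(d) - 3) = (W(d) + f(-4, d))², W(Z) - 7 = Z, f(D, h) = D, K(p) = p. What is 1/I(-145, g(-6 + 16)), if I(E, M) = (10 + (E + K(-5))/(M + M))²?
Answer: 32761/2280100 ≈ 0.014368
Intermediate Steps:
W(Z) = 7 + Z
g(d) = 3 + (3 + d)²/4 (g(d) = 3 + ((7 + d) - 4)²/4 = 3 + (3 + d)²/4)
I(E, M) = (10 + (-5 + E)/(2*M))² (I(E, M) = (10 + (E - 5)/(M + M))² = (10 + (-5 + E)/((2*M)))² = (10 + (-5 + E)*(1/(2*M)))² = (10 + (-5 + E)/(2*M))²)
1/I(-145, g(-6 + 16)) = 1/((-5 - 145 + 20*(3 + (3 + (-6 + 16))²/4))²/(4*(3 + (3 + (-6 + 16))²/4)²)) = 1/((-5 - 145 + 20*(3 + (3 + 10)²/4))²/(4*(3 + (3 + 10)²/4)²)) = 1/((-5 - 145 + 20*(3 + (¼)*13²))²/(4*(3 + (¼)*13²)²)) = 1/((-5 - 145 + 20*(3 + (¼)*169))²/(4*(3 + (¼)*169)²)) = 1/((-5 - 145 + 20*(3 + 169/4))²/(4*(3 + 169/4)²)) = 1/((-5 - 145 + 20*(181/4))²/(4*(181/4)²)) = 1/((¼)*(16/32761)*(-5 - 145 + 905)²) = 1/((¼)*(16/32761)*755²) = 1/((¼)*(16/32761)*570025) = 1/(2280100/32761) = 32761/2280100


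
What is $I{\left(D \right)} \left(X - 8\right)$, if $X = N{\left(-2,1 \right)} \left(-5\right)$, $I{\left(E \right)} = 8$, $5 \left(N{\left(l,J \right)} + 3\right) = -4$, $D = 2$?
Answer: $88$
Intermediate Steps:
$N{\left(l,J \right)} = - \frac{19}{5}$ ($N{\left(l,J \right)} = -3 + \frac{1}{5} \left(-4\right) = -3 - \frac{4}{5} = - \frac{19}{5}$)
$X = 19$ ($X = \left(- \frac{19}{5}\right) \left(-5\right) = 19$)
$I{\left(D \right)} \left(X - 8\right) = 8 \left(19 - 8\right) = 8 \cdot 11 = 88$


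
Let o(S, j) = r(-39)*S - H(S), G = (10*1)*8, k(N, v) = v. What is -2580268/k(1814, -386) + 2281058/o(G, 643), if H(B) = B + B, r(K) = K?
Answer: 1895697663/316520 ≈ 5989.2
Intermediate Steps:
G = 80 (G = 10*8 = 80)
H(B) = 2*B
o(S, j) = -41*S (o(S, j) = -39*S - 2*S = -41*S)
-2580268/k(1814, -386) + 2281058/o(G, 643) = -2580268/(-386) + 2281058/((-41*80)) = -2580268*(-1/386) + 2281058/(-3280) = 1290134/193 + 2281058*(-1/3280) = 1290134/193 - 1140529/1640 = 1895697663/316520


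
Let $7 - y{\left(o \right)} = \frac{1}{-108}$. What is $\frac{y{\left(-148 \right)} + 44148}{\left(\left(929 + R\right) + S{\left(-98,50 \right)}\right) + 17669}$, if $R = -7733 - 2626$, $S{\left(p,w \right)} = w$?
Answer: $\frac{4768741}{895212} \approx 5.3269$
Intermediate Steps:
$y{\left(o \right)} = \frac{757}{108}$ ($y{\left(o \right)} = 7 - \frac{1}{-108} = 7 - - \frac{1}{108} = 7 + \frac{1}{108} = \frac{757}{108}$)
$R = -10359$ ($R = -7733 - 2626 = -10359$)
$\frac{y{\left(-148 \right)} + 44148}{\left(\left(929 + R\right) + S{\left(-98,50 \right)}\right) + 17669} = \frac{\frac{757}{108} + 44148}{\left(\left(929 - 10359\right) + 50\right) + 17669} = \frac{4768741}{108 \left(\left(-9430 + 50\right) + 17669\right)} = \frac{4768741}{108 \left(-9380 + 17669\right)} = \frac{4768741}{108 \cdot 8289} = \frac{4768741}{108} \cdot \frac{1}{8289} = \frac{4768741}{895212}$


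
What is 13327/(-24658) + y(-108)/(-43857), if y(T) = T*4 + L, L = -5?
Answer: -573706693/1081425906 ≈ -0.53051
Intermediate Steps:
y(T) = -5 + 4*T (y(T) = T*4 - 5 = 4*T - 5 = -5 + 4*T)
13327/(-24658) + y(-108)/(-43857) = 13327/(-24658) + (-5 + 4*(-108))/(-43857) = 13327*(-1/24658) + (-5 - 432)*(-1/43857) = -13327/24658 - 437*(-1/43857) = -13327/24658 + 437/43857 = -573706693/1081425906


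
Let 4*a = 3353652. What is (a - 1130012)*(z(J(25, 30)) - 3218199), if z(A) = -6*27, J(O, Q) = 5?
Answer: 938470849239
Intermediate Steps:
a = 838413 (a = (1/4)*3353652 = 838413)
z(A) = -162
(a - 1130012)*(z(J(25, 30)) - 3218199) = (838413 - 1130012)*(-162 - 3218199) = -291599*(-3218361) = 938470849239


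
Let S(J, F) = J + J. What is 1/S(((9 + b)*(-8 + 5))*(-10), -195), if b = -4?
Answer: 1/300 ≈ 0.0033333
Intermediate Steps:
S(J, F) = 2*J
1/S(((9 + b)*(-8 + 5))*(-10), -195) = 1/(2*(((9 - 4)*(-8 + 5))*(-10))) = 1/(2*((5*(-3))*(-10))) = 1/(2*(-15*(-10))) = 1/(2*150) = 1/300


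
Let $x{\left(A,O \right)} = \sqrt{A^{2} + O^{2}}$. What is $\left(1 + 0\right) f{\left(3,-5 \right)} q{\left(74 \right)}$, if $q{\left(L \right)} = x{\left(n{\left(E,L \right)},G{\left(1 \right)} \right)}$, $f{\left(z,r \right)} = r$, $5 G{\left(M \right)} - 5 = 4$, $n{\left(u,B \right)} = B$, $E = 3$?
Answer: $- \sqrt{136981} \approx -370.11$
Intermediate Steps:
$G{\left(M \right)} = \frac{9}{5}$ ($G{\left(M \right)} = 1 + \frac{1}{5} \cdot 4 = 1 + \frac{4}{5} = \frac{9}{5}$)
$q{\left(L \right)} = \sqrt{\frac{81}{25} + L^{2}}$ ($q{\left(L \right)} = \sqrt{L^{2} + \left(\frac{9}{5}\right)^{2}} = \sqrt{L^{2} + \frac{81}{25}} = \sqrt{\frac{81}{25} + L^{2}}$)
$\left(1 + 0\right) f{\left(3,-5 \right)} q{\left(74 \right)} = \left(1 + 0\right) \left(-5\right) \frac{\sqrt{81 + 25 \cdot 74^{2}}}{5} = 1 \left(-5\right) \frac{\sqrt{81 + 25 \cdot 5476}}{5} = - 5 \frac{\sqrt{81 + 136900}}{5} = - 5 \frac{\sqrt{136981}}{5} = - \sqrt{136981}$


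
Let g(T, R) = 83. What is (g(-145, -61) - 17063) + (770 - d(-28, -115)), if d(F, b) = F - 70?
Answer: -16112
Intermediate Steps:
d(F, b) = -70 + F
(g(-145, -61) - 17063) + (770 - d(-28, -115)) = (83 - 17063) + (770 - (-70 - 28)) = -16980 + (770 - 1*(-98)) = -16980 + (770 + 98) = -16980 + 868 = -16112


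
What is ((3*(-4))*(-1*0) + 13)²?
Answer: 169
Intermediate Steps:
((3*(-4))*(-1*0) + 13)² = (-12*0 + 13)² = (0 + 13)² = 13² = 169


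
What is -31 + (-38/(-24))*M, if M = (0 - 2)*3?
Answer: -81/2 ≈ -40.500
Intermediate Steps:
M = -6 (M = -2*3 = -6)
-31 + (-38/(-24))*M = -31 - 38/(-24)*(-6) = -31 - 38*(-1/24)*(-6) = -31 + (19/12)*(-6) = -31 - 19/2 = -81/2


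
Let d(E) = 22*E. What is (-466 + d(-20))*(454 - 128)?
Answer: -295356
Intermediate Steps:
(-466 + d(-20))*(454 - 128) = (-466 + 22*(-20))*(454 - 128) = (-466 - 440)*326 = -906*326 = -295356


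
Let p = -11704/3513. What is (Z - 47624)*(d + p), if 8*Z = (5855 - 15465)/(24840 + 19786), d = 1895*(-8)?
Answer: 56605269631479998/78385569 ≈ 7.2214e+8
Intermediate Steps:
d = -15160
p = -11704/3513 (p = -11704*1/3513 = -11704/3513 ≈ -3.3316)
Z = -4805/178504 (Z = ((5855 - 15465)/(24840 + 19786))/8 = (-9610/44626)/8 = (-9610*1/44626)/8 = (⅛)*(-4805/22313) = -4805/178504 ≈ -0.026918)
(Z - 47624)*(d + p) = (-4805/178504 - 47624)*(-15160 - 11704/3513) = -8501079301/178504*(-53268784/3513) = 56605269631479998/78385569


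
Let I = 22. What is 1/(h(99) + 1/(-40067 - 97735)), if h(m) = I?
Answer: 137802/3031643 ≈ 0.045455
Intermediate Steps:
h(m) = 22
1/(h(99) + 1/(-40067 - 97735)) = 1/(22 + 1/(-40067 - 97735)) = 1/(22 + 1/(-137802)) = 1/(22 - 1/137802) = 1/(3031643/137802) = 137802/3031643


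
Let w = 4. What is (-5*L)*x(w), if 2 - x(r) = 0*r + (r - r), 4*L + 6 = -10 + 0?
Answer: 40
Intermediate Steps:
L = -4 (L = -3/2 + (-10 + 0)/4 = -3/2 + (¼)*(-10) = -3/2 - 5/2 = -4)
x(r) = 2 (x(r) = 2 - (0*r + (r - r)) = 2 - (0 + 0) = 2 - 1*0 = 2 + 0 = 2)
(-5*L)*x(w) = -5*(-4)*2 = 20*2 = 40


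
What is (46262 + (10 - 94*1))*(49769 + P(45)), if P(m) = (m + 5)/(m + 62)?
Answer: 245913227274/107 ≈ 2.2983e+9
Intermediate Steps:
P(m) = (5 + m)/(62 + m)
(46262 + (10 - 94*1))*(49769 + P(45)) = (46262 + (10 - 94*1))*(49769 + (5 + 45)/(62 + 45)) = (46262 + (10 - 94))*(49769 + 50/107) = (46262 - 84)*(49769 + (1/107)*50) = 46178*(49769 + 50/107) = 46178*(5325333/107) = 245913227274/107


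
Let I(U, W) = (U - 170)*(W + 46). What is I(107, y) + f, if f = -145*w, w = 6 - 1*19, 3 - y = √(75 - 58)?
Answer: -1202 + 63*√17 ≈ -942.24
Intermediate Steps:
y = 3 - √17 (y = 3 - √(75 - 58) = 3 - √17 ≈ -1.1231)
w = -13 (w = 6 - 19 = -13)
I(U, W) = (-170 + U)*(46 + W)
f = 1885 (f = -145*(-13) = 1885)
I(107, y) + f = (-7820 - 170*(3 - √17) + 46*107 + 107*(3 - √17)) + 1885 = (-7820 + (-510 + 170*√17) + 4922 + (321 - 107*√17)) + 1885 = (-3087 + 63*√17) + 1885 = -1202 + 63*√17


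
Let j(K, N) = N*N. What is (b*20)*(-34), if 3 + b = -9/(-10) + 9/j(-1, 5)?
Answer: 5916/5 ≈ 1183.2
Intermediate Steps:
j(K, N) = N**2
b = -87/50 (b = -3 + (-9/(-10) + 9/(5**2)) = -3 + (-9*(-1/10) + 9/25) = -3 + (9/10 + 9*(1/25)) = -3 + (9/10 + 9/25) = -3 + 63/50 = -87/50 ≈ -1.7400)
(b*20)*(-34) = -87/50*20*(-34) = -174/5*(-34) = 5916/5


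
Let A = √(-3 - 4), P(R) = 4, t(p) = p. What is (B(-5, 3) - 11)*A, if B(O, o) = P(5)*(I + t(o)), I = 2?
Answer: 9*I*√7 ≈ 23.812*I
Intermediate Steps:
B(O, o) = 8 + 4*o (B(O, o) = 4*(2 + o) = 8 + 4*o)
A = I*√7 (A = √(-7) = I*√7 ≈ 2.6458*I)
(B(-5, 3) - 11)*A = ((8 + 4*3) - 11)*(I*√7) = ((8 + 12) - 11)*(I*√7) = (20 - 11)*(I*√7) = 9*(I*√7) = 9*I*√7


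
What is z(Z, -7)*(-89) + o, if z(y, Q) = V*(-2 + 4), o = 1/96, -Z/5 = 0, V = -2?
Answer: 34177/96 ≈ 356.01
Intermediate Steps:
Z = 0 (Z = -5*0 = 0)
o = 1/96 ≈ 0.010417
z(y, Q) = -4 (z(y, Q) = -2*(-2 + 4) = -2*2 = -4)
z(Z, -7)*(-89) + o = -4*(-89) + 1/96 = 356 + 1/96 = 34177/96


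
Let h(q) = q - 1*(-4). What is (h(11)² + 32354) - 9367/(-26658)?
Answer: 868500349/26658 ≈ 32579.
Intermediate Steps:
h(q) = 4 + q (h(q) = q + 4 = 4 + q)
(h(11)² + 32354) - 9367/(-26658) = ((4 + 11)² + 32354) - 9367/(-26658) = (15² + 32354) - 9367*(-1/26658) = (225 + 32354) + 9367/26658 = 32579 + 9367/26658 = 868500349/26658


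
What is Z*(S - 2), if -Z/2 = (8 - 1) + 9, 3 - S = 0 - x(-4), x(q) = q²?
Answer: -544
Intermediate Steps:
S = 19 (S = 3 - (0 - 1*(-4)²) = 3 - (0 - 1*16) = 3 - (0 - 16) = 3 - 1*(-16) = 3 + 16 = 19)
Z = -32 (Z = -2*((8 - 1) + 9) = -2*(7 + 9) = -2*16 = -32)
Z*(S - 2) = -32*(19 - 2) = -32*17 = -544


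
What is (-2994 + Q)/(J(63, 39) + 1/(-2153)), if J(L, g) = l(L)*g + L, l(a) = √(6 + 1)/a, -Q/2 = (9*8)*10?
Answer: -81575857091988/1158269639651 + 801582736734*√7/1158269639651 ≈ -68.598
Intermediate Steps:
Q = -1440 (Q = -2*9*8*10 = -144*10 = -2*720 = -1440)
l(a) = √7/a
J(L, g) = L + g*√7/L (J(L, g) = (√7/L)*g + L = g*√7/L + L = L + g*√7/L)
(-2994 + Q)/(J(63, 39) + 1/(-2153)) = (-2994 - 1440)/((63 + 39*√7/63) + 1/(-2153)) = -4434/((63 + 39*√7*(1/63)) - 1/2153) = -4434/((63 + 13*√7/21) - 1/2153) = -4434/(135638/2153 + 13*√7/21)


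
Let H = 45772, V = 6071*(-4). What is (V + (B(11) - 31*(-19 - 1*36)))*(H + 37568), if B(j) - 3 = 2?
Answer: -1881317160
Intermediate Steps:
V = -24284
B(j) = 5 (B(j) = 3 + 2 = 5)
(V + (B(11) - 31*(-19 - 1*36)))*(H + 37568) = (-24284 + (5 - 31*(-19 - 1*36)))*(45772 + 37568) = (-24284 + (5 - 31*(-19 - 36)))*83340 = (-24284 + (5 - 31*(-55)))*83340 = (-24284 + (5 + 1705))*83340 = (-24284 + 1710)*83340 = -22574*83340 = -1881317160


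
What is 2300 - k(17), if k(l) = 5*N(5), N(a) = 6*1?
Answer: 2270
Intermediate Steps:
N(a) = 6
k(l) = 30 (k(l) = 5*6 = 30)
2300 - k(17) = 2300 - 1*30 = 2300 - 30 = 2270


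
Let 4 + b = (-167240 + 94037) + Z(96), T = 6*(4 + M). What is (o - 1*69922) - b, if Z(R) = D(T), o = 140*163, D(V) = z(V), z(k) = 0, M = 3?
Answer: 26105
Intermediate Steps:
T = 42 (T = 6*(4 + 3) = 6*7 = 42)
D(V) = 0
o = 22820
Z(R) = 0
b = -73207 (b = -4 + ((-167240 + 94037) + 0) = -4 + (-73203 + 0) = -4 - 73203 = -73207)
(o - 1*69922) - b = (22820 - 1*69922) - 1*(-73207) = (22820 - 69922) + 73207 = -47102 + 73207 = 26105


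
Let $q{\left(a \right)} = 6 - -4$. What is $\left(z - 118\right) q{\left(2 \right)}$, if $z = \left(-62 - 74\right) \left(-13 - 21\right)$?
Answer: $45060$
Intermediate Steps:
$z = 4624$ ($z = \left(-136\right) \left(-34\right) = 4624$)
$q{\left(a \right)} = 10$ ($q{\left(a \right)} = 6 + 4 = 10$)
$\left(z - 118\right) q{\left(2 \right)} = \left(4624 - 118\right) 10 = 4506 \cdot 10 = 45060$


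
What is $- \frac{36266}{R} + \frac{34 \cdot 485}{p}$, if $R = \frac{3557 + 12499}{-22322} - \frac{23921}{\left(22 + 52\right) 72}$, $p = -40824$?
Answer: $\frac{44017699765837411}{6322728551580} \approx 6961.8$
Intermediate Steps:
$R = - \frac{309755465}{59465808}$ ($R = 16056 \left(- \frac{1}{22322}\right) - \frac{23921}{74 \cdot 72} = - \frac{8028}{11161} - \frac{23921}{5328} = - \frac{309755465}{59465808} \approx -5.209$)
$- \frac{36266}{R} + \frac{34 \cdot 485}{p} = - \frac{36266}{- \frac{309755465}{59465808}} + \frac{34 \cdot 485}{-40824} = \left(-36266\right) \left(- \frac{59465808}{309755465}\right) + 16490 \left(- \frac{1}{40824}\right) = \frac{2156586992928}{309755465} - \frac{8245}{20412} = \frac{44017699765837411}{6322728551580}$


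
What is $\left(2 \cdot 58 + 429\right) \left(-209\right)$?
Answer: $-113905$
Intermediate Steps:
$\left(2 \cdot 58 + 429\right) \left(-209\right) = \left(116 + 429\right) \left(-209\right) = 545 \left(-209\right) = -113905$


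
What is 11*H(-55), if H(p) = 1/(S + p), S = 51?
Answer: -11/4 ≈ -2.7500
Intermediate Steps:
H(p) = 1/(51 + p)
11*H(-55) = 11/(51 - 55) = 11/(-4) = 11*(-1/4) = -11/4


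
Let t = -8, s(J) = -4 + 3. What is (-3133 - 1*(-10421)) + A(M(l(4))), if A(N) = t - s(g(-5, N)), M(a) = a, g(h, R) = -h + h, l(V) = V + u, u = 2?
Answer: 7281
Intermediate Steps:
l(V) = 2 + V (l(V) = V + 2 = 2 + V)
g(h, R) = 0
s(J) = -1
A(N) = -7 (A(N) = -8 - 1*(-1) = -8 + 1 = -7)
(-3133 - 1*(-10421)) + A(M(l(4))) = (-3133 - 1*(-10421)) - 7 = (-3133 + 10421) - 7 = 7288 - 7 = 7281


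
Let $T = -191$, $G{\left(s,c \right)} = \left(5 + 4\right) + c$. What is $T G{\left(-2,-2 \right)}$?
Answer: $-1337$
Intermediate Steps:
$G{\left(s,c \right)} = 9 + c$
$T G{\left(-2,-2 \right)} = - 191 \left(9 - 2\right) = \left(-191\right) 7 = -1337$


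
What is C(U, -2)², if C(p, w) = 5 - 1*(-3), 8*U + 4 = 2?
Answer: 64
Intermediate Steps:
U = -¼ (U = -½ + (⅛)*2 = -½ + ¼ = -¼ ≈ -0.25000)
C(p, w) = 8 (C(p, w) = 5 + 3 = 8)
C(U, -2)² = 8² = 64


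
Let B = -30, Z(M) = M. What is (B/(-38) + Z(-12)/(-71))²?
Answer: 1671849/1819801 ≈ 0.91870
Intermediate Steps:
(B/(-38) + Z(-12)/(-71))² = (-30/(-38) - 12/(-71))² = (-30*(-1/38) - 12*(-1/71))² = (15/19 + 12/71)² = (1293/1349)² = 1671849/1819801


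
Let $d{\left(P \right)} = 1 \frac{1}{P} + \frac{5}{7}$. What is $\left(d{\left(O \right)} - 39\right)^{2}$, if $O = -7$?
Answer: $\frac{72361}{49} \approx 1476.8$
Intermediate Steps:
$d{\left(P \right)} = \frac{5}{7} + \frac{1}{P}$ ($d{\left(P \right)} = \frac{1}{P} + 5 \cdot \frac{1}{7} = \frac{1}{P} + \frac{5}{7} = \frac{5}{7} + \frac{1}{P}$)
$\left(d{\left(O \right)} - 39\right)^{2} = \left(\left(\frac{5}{7} + \frac{1}{-7}\right) - 39\right)^{2} = \left(\left(\frac{5}{7} - \frac{1}{7}\right) - 39\right)^{2} = \left(\frac{4}{7} - 39\right)^{2} = \left(- \frac{269}{7}\right)^{2} = \frac{72361}{49}$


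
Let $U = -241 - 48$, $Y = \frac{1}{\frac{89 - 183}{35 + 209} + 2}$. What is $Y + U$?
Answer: $- \frac{56811}{197} \approx -288.38$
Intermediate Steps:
$Y = \frac{122}{197}$ ($Y = \frac{1}{- \frac{94}{244} + 2} = \frac{1}{\left(-94\right) \frac{1}{244} + 2} = \frac{1}{- \frac{47}{122} + 2} = \frac{1}{\frac{197}{122}} = \frac{122}{197} \approx 0.61929$)
$U = -289$ ($U = -241 - 48 = -289$)
$Y + U = \frac{122}{197} - 289 = - \frac{56811}{197}$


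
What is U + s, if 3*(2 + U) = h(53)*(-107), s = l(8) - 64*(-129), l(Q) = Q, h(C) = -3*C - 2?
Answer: 42013/3 ≈ 14004.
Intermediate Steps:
h(C) = -2 - 3*C
s = 8264 (s = 8 - 64*(-129) = 8 + 8256 = 8264)
U = 17221/3 (U = -2 + ((-2 - 3*53)*(-107))/3 = -2 + ((-2 - 159)*(-107))/3 = -2 + (-161*(-107))/3 = -2 + (⅓)*17227 = -2 + 17227/3 = 17221/3 ≈ 5740.3)
U + s = 17221/3 + 8264 = 42013/3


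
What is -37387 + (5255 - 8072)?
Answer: -40204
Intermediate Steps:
-37387 + (5255 - 8072) = -37387 - 2817 = -40204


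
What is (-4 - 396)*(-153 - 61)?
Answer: 85600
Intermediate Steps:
(-4 - 396)*(-153 - 61) = -400*(-214) = 85600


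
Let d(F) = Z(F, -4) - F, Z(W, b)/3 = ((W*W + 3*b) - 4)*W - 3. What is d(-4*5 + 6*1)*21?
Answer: -158655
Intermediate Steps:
Z(W, b) = -9 + 3*W*(-4 + W**2 + 3*b) (Z(W, b) = 3*(((W*W + 3*b) - 4)*W - 3) = 3*(((W**2 + 3*b) - 4)*W - 3) = 3*((-4 + W**2 + 3*b)*W - 3) = 3*(W*(-4 + W**2 + 3*b) - 3) = 3*(-3 + W*(-4 + W**2 + 3*b)) = -9 + 3*W*(-4 + W**2 + 3*b))
d(F) = -9 - 49*F + 3*F**3 (d(F) = (-9 - 12*F + 3*F**3 + 9*F*(-4)) - F = (-9 - 12*F + 3*F**3 - 36*F) - F = (-9 - 48*F + 3*F**3) - F = -9 - 49*F + 3*F**3)
d(-4*5 + 6*1)*21 = (-9 - 49*(-4*5 + 6*1) + 3*(-4*5 + 6*1)**3)*21 = (-9 - 49*(-20 + 6) + 3*(-20 + 6)**3)*21 = (-9 - 49*(-14) + 3*(-14)**3)*21 = (-9 + 686 + 3*(-2744))*21 = (-9 + 686 - 8232)*21 = -7555*21 = -158655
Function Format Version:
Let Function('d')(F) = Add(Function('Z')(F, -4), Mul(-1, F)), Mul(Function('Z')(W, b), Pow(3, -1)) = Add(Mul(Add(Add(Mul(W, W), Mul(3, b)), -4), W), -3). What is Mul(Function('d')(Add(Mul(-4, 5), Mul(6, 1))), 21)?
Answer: -158655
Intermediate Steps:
Function('Z')(W, b) = Add(-9, Mul(3, W, Add(-4, Pow(W, 2), Mul(3, b)))) (Function('Z')(W, b) = Mul(3, Add(Mul(Add(Add(Mul(W, W), Mul(3, b)), -4), W), -3)) = Mul(3, Add(Mul(Add(Add(Pow(W, 2), Mul(3, b)), -4), W), -3)) = Mul(3, Add(Mul(Add(-4, Pow(W, 2), Mul(3, b)), W), -3)) = Mul(3, Add(Mul(W, Add(-4, Pow(W, 2), Mul(3, b))), -3)) = Mul(3, Add(-3, Mul(W, Add(-4, Pow(W, 2), Mul(3, b))))) = Add(-9, Mul(3, W, Add(-4, Pow(W, 2), Mul(3, b)))))
Function('d')(F) = Add(-9, Mul(-49, F), Mul(3, Pow(F, 3))) (Function('d')(F) = Add(Add(-9, Mul(-12, F), Mul(3, Pow(F, 3)), Mul(9, F, -4)), Mul(-1, F)) = Add(Add(-9, Mul(-12, F), Mul(3, Pow(F, 3)), Mul(-36, F)), Mul(-1, F)) = Add(Add(-9, Mul(-48, F), Mul(3, Pow(F, 3))), Mul(-1, F)) = Add(-9, Mul(-49, F), Mul(3, Pow(F, 3))))
Mul(Function('d')(Add(Mul(-4, 5), Mul(6, 1))), 21) = Mul(Add(-9, Mul(-49, Add(Mul(-4, 5), Mul(6, 1))), Mul(3, Pow(Add(Mul(-4, 5), Mul(6, 1)), 3))), 21) = Mul(Add(-9, Mul(-49, Add(-20, 6)), Mul(3, Pow(Add(-20, 6), 3))), 21) = Mul(Add(-9, Mul(-49, -14), Mul(3, Pow(-14, 3))), 21) = Mul(Add(-9, 686, Mul(3, -2744)), 21) = Mul(Add(-9, 686, -8232), 21) = Mul(-7555, 21) = -158655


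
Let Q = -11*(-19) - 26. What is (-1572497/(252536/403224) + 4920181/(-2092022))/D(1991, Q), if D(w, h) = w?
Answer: -916081876710409/726427443214 ≈ -1261.1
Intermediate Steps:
Q = 183 (Q = 209 - 26 = 183)
(-1572497/(252536/403224) + 4920181/(-2092022))/D(1991, Q) = (-1572497/(252536/403224) + 4920181/(-2092022))/1991 = (-1572497/(252536*(1/403224)) + 4920181*(-1/2092022))*(1/1991) = (-1572497/31567/50403 - 4920181/2092022)*(1/1991) = (-1572497*50403/31567 - 4920181/2092022)*(1/1991) = (-79258566291/31567 - 4920181/2092022)*(1/1991) = -165810819684584029/66038858474*1/1991 = -916081876710409/726427443214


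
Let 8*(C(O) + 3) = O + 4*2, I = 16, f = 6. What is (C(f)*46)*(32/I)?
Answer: -115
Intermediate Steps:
C(O) = -2 + O/8 (C(O) = -3 + (O + 4*2)/8 = -3 + (O + 8)/8 = -3 + (8 + O)/8 = -3 + (1 + O/8) = -2 + O/8)
(C(f)*46)*(32/I) = ((-2 + (⅛)*6)*46)*(32/16) = ((-2 + ¾)*46)*(32*(1/16)) = -5/4*46*2 = -115/2*2 = -115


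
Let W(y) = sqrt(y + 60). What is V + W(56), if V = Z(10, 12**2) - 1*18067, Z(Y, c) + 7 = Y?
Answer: -18064 + 2*sqrt(29) ≈ -18053.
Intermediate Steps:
Z(Y, c) = -7 + Y
W(y) = sqrt(60 + y)
V = -18064 (V = (-7 + 10) - 1*18067 = 3 - 18067 = -18064)
V + W(56) = -18064 + sqrt(60 + 56) = -18064 + sqrt(116) = -18064 + 2*sqrt(29)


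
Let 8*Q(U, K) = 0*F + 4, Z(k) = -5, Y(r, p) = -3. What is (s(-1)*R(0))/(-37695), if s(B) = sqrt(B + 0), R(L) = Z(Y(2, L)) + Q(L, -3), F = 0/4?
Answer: 3*I/25130 ≈ 0.00011938*I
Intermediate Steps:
F = 0 (F = 0*(1/4) = 0)
Q(U, K) = 1/2 (Q(U, K) = (0*0 + 4)/8 = (0 + 4)/8 = (1/8)*4 = 1/2)
R(L) = -9/2 (R(L) = -5 + 1/2 = -9/2)
s(B) = sqrt(B)
(s(-1)*R(0))/(-37695) = (sqrt(-1)*(-9/2))/(-37695) = (I*(-9/2))*(-1/37695) = -9*I/2*(-1/37695) = 3*I/25130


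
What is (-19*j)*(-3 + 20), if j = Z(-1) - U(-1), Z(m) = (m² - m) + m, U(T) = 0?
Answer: -323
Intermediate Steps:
Z(m) = m²
j = 1 (j = (-1)² - 1*0 = 1 + 0 = 1)
(-19*j)*(-3 + 20) = (-19*1)*(-3 + 20) = -19*17 = -323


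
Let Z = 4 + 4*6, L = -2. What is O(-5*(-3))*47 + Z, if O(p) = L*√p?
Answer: 28 - 94*√15 ≈ -336.06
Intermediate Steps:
Z = 28 (Z = 4 + 24 = 28)
O(p) = -2*√p
O(-5*(-3))*47 + Z = -2*√15*47 + 28 = -94*√15 + 28 = 28 - 94*√15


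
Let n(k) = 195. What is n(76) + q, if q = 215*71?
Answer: 15460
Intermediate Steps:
q = 15265
n(76) + q = 195 + 15265 = 15460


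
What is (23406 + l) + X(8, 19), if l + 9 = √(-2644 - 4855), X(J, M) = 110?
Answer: 23507 + I*√7499 ≈ 23507.0 + 86.597*I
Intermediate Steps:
l = -9 + I*√7499 (l = -9 + √(-2644 - 4855) = -9 + √(-7499) = -9 + I*√7499 ≈ -9.0 + 86.597*I)
(23406 + l) + X(8, 19) = (23406 + (-9 + I*√7499)) + 110 = (23397 + I*√7499) + 110 = 23507 + I*√7499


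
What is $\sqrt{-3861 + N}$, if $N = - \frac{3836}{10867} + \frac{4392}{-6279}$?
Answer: $\frac{i \sqrt{1997910183833992337}}{22744631} \approx 62.145 i$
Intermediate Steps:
$N = - \frac{23938036}{22744631}$ ($N = \left(-3836\right) \frac{1}{10867} + 4392 \left(- \frac{1}{6279}\right) = - \frac{3836}{10867} - \frac{1464}{2093} = - \frac{23938036}{22744631} \approx -1.0525$)
$\sqrt{-3861 + N} = \sqrt{-3861 - \frac{23938036}{22744631}} = \sqrt{- \frac{87840958327}{22744631}} = \frac{i \sqrt{1997910183833992337}}{22744631}$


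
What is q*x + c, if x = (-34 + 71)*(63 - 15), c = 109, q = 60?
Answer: 106669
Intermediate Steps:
x = 1776 (x = 37*48 = 1776)
q*x + c = 60*1776 + 109 = 106560 + 109 = 106669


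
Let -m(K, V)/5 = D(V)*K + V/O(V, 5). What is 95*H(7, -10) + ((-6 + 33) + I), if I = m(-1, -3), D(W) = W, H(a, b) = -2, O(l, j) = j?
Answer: -175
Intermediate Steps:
m(K, V) = -V - 5*K*V (m(K, V) = -5*(V*K + V/5) = -5*(K*V + V/5) = -5*(V/5 + K*V) = -V - 5*K*V)
I = -12 (I = -3*(-1 - 5*(-1)) = -3*(-1 + 5) = -3*4 = -12)
95*H(7, -10) + ((-6 + 33) + I) = 95*(-2) + ((-6 + 33) - 12) = -190 + (27 - 12) = -190 + 15 = -175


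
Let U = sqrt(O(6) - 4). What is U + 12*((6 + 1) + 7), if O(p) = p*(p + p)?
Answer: 168 + 2*sqrt(17) ≈ 176.25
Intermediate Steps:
O(p) = 2*p**2 (O(p) = p*(2*p) = 2*p**2)
U = 2*sqrt(17) (U = sqrt(2*6**2 - 4) = sqrt(2*36 - 4) = sqrt(72 - 4) = sqrt(68) = 2*sqrt(17) ≈ 8.2462)
U + 12*((6 + 1) + 7) = 2*sqrt(17) + 12*((6 + 1) + 7) = 2*sqrt(17) + 12*(7 + 7) = 2*sqrt(17) + 12*14 = 2*sqrt(17) + 168 = 168 + 2*sqrt(17)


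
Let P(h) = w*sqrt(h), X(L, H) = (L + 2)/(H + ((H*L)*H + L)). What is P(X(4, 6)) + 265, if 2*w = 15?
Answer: 265 + 15*sqrt(231)/154 ≈ 266.48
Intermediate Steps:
X(L, H) = (2 + L)/(H + L + L*H**2) (X(L, H) = (2 + L)/(H + (L*H**2 + L)) = (2 + L)/(H + (L + L*H**2)) = (2 + L)/(H + L + L*H**2))
w = 15/2 (w = (1/2)*15 = 15/2 ≈ 7.5000)
P(h) = 15*sqrt(h)/2
P(X(4, 6)) + 265 = 15*sqrt((2 + 4)/(6 + 4 + 4*6**2))/2 + 265 = 15*sqrt(6/(6 + 4 + 4*36))/2 + 265 = 15*sqrt(6/(6 + 4 + 144))/2 + 265 = 15*sqrt(6/154)/2 + 265 = 15*sqrt((1/154)*6)/2 + 265 = 15*sqrt(3/77)/2 + 265 = 15*(sqrt(231)/77)/2 + 265 = 15*sqrt(231)/154 + 265 = 265 + 15*sqrt(231)/154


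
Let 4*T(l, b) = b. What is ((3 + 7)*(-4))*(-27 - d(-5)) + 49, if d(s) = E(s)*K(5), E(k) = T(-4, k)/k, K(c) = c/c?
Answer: 1139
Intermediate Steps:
T(l, b) = b/4
K(c) = 1
E(k) = ¼ (E(k) = (k/4)/k = ¼)
d(s) = ¼ (d(s) = (¼)*1 = ¼)
((3 + 7)*(-4))*(-27 - d(-5)) + 49 = ((3 + 7)*(-4))*(-27 - 1*¼) + 49 = (10*(-4))*(-27 - ¼) + 49 = -40*(-109/4) + 49 = 1090 + 49 = 1139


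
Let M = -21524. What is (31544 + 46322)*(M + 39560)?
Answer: 1404391176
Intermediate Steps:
(31544 + 46322)*(M + 39560) = (31544 + 46322)*(-21524 + 39560) = 77866*18036 = 1404391176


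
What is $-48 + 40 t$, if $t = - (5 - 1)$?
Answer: $-208$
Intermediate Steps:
$t = -4$ ($t = \left(-1\right) 4 = -4$)
$-48 + 40 t = -48 + 40 \left(-4\right) = -48 - 160 = -208$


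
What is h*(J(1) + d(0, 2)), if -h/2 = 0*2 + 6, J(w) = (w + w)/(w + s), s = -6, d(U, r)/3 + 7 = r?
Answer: 924/5 ≈ 184.80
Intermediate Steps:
d(U, r) = -21 + 3*r
J(w) = 2*w/(-6 + w) (J(w) = (w + w)/(w - 6) = (2*w)/(-6 + w) = 2*w/(-6 + w))
h = -12 (h = -2*(0*2 + 6) = -2*(0 + 6) = -2*6 = -12)
h*(J(1) + d(0, 2)) = -12*(2*1/(-6 + 1) + (-21 + 3*2)) = -12*(2*1/(-5) + (-21 + 6)) = -12*(2*1*(-⅕) - 15) = -12*(-⅖ - 15) = -12*(-77/5) = 924/5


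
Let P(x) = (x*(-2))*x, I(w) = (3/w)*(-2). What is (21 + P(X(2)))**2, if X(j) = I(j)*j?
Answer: 2601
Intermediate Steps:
I(w) = -6/w
X(j) = -6 (X(j) = (-6/j)*j = -6)
P(x) = -2*x**2 (P(x) = (-2*x)*x = -2*x**2)
(21 + P(X(2)))**2 = (21 - 2*(-6)**2)**2 = (21 - 2*36)**2 = (21 - 72)**2 = (-51)**2 = 2601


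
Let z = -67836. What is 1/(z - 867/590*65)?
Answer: -118/8015919 ≈ -1.4721e-5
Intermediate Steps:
1/(z - 867/590*65) = 1/(-67836 - 867/590*65) = 1/(-67836 - 11271/118) = 1/(-8015919/118) = -118/8015919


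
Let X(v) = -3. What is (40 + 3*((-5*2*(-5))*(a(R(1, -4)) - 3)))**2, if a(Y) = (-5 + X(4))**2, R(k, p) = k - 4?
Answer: 84456100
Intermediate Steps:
R(k, p) = -4 + k
a(Y) = 64 (a(Y) = (-5 - 3)**2 = (-8)**2 = 64)
(40 + 3*((-5*2*(-5))*(a(R(1, -4)) - 3)))**2 = (40 + 3*((-5*2*(-5))*(64 - 3)))**2 = (40 + 3*(-10*(-5)*61))**2 = (40 + 3*(50*61))**2 = (40 + 3*3050)**2 = (40 + 9150)**2 = 9190**2 = 84456100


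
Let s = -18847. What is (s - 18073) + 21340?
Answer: -15580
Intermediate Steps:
(s - 18073) + 21340 = (-18847 - 18073) + 21340 = -36920 + 21340 = -15580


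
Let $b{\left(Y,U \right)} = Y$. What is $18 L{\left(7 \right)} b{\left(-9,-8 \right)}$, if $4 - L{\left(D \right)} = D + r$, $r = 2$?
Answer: $810$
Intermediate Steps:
$L{\left(D \right)} = 2 - D$ ($L{\left(D \right)} = 4 - \left(D + 2\right) = 4 - \left(2 + D\right) = 2 - D$)
$18 L{\left(7 \right)} b{\left(-9,-8 \right)} = 18 \left(2 - 7\right) \left(-9\right) = 18 \left(-5\right) \left(-9\right) = \left(-90\right) \left(-9\right) = 810$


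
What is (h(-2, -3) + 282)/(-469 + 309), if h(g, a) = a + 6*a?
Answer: -261/160 ≈ -1.6313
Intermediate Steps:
h(g, a) = 7*a
(h(-2, -3) + 282)/(-469 + 309) = (7*(-3) + 282)/(-469 + 309) = (-21 + 282)/(-160) = 261*(-1/160) = -261/160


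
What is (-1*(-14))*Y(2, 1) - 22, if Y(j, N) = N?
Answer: -8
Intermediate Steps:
(-1*(-14))*Y(2, 1) - 22 = -1*(-14)*1 - 22 = 14*1 - 22 = 14 - 22 = -8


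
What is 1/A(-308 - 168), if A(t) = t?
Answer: -1/476 ≈ -0.0021008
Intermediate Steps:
1/A(-308 - 168) = 1/(-308 - 168) = 1/(-476) = -1/476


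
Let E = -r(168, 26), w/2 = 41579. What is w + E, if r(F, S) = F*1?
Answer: 82990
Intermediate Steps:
r(F, S) = F
w = 83158 (w = 2*41579 = 83158)
E = -168 (E = -1*168 = -168)
w + E = 83158 - 168 = 82990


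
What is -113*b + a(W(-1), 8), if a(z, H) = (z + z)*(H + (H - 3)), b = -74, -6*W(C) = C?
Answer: 25099/3 ≈ 8366.3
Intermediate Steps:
W(C) = -C/6
a(z, H) = 2*z*(-3 + 2*H) (a(z, H) = (2*z)*(H + (-3 + H)) = (2*z)*(-3 + 2*H) = 2*z*(-3 + 2*H))
-113*b + a(W(-1), 8) = -113*(-74) + 2*(-⅙*(-1))*(-3 + 2*8) = 8362 + 2*(⅙)*(-3 + 16) = 8362 + 2*(⅙)*13 = 8362 + 13/3 = 25099/3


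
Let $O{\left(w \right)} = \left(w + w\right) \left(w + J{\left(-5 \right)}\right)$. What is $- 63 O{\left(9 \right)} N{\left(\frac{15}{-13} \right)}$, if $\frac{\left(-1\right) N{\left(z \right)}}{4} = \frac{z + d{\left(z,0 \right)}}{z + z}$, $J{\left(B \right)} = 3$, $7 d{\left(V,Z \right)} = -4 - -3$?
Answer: $\frac{152928}{5} \approx 30586.0$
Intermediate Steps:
$d{\left(V,Z \right)} = - \frac{1}{7}$ ($d{\left(V,Z \right)} = \frac{-4 - -3}{7} = \frac{-4 + 3}{7} = \frac{1}{7} \left(-1\right) = - \frac{1}{7}$)
$O{\left(w \right)} = 2 w \left(3 + w\right)$ ($O{\left(w \right)} = \left(w + w\right) \left(w + 3\right) = 2 w \left(3 + w\right)$)
$N{\left(z \right)} = - \frac{2 \left(- \frac{1}{7} + z\right)}{z}$ ($N{\left(z \right)} = - 4 \frac{z - \frac{1}{7}}{z + z} = - 4 \frac{- \frac{1}{7} + z}{2 z} = - \frac{2 \left(- \frac{1}{7} + z\right)}{z}$)
$- 63 O{\left(9 \right)} N{\left(\frac{15}{-13} \right)} = - 63 \cdot 2 \cdot 9 \left(3 + 9\right) \left(-2 + \frac{2}{7 \frac{15}{-13}}\right) = - 63 \cdot 2 \cdot 9 \cdot 12 \left(-2 + \frac{2}{7 \cdot 15 \left(- \frac{1}{13}\right)}\right) = \left(-63\right) 216 \left(-2 + \frac{2}{7 \left(- \frac{15}{13}\right)}\right) = - 13608 \left(-2 + \frac{2}{7} \left(- \frac{13}{15}\right)\right) = - 13608 \left(-2 - \frac{26}{105}\right) = \left(-13608\right) \left(- \frac{236}{105}\right) = \frac{152928}{5}$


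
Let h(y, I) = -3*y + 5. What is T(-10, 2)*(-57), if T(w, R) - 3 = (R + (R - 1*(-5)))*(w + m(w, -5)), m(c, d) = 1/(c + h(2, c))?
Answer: 55062/11 ≈ 5005.6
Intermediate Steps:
h(y, I) = 5 - 3*y
m(c, d) = 1/(-1 + c) (m(c, d) = 1/(c + (5 - 3*2)) = 1/(c + (5 - 6)) = 1/(c - 1) = 1/(-1 + c))
T(w, R) = 3 + (5 + 2*R)*(w + 1/(-1 + w)) (T(w, R) = 3 + (R + (R - 1*(-5)))*(w + 1/(-1 + w)) = 3 + (R + (R + 5))*(w + 1/(-1 + w)) = 3 + (R + (5 + R))*(w + 1/(-1 + w)) = 3 + (5 + 2*R)*(w + 1/(-1 + w)))
T(-10, 2)*(-57) = ((5 + 2*2 + (-1 - 10)*(3 + 5*(-10) + 2*2*(-10)))/(-1 - 10))*(-57) = ((5 + 4 - 11*(3 - 50 - 40))/(-11))*(-57) = -(5 + 4 - 11*(-87))/11*(-57) = -(5 + 4 + 957)/11*(-57) = -1/11*966*(-57) = -966/11*(-57) = 55062/11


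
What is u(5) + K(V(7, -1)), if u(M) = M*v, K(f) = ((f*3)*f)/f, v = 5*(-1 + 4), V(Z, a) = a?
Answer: 72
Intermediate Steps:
v = 15 (v = 5*3 = 15)
K(f) = 3*f (K(f) = ((3*f)*f)/f = (3*f**2)/f = 3*f)
u(M) = 15*M (u(M) = M*15 = 15*M)
u(5) + K(V(7, -1)) = 15*5 + 3*(-1) = 75 - 3 = 72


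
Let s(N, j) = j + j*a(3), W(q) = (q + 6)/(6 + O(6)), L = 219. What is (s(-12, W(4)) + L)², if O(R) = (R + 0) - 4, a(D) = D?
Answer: 50176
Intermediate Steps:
O(R) = -4 + R (O(R) = R - 4 = -4 + R)
W(q) = ¾ + q/8 (W(q) = (q + 6)/(6 + (-4 + 6)) = (6 + q)/(6 + 2) = (6 + q)/8 = (6 + q)*(⅛) = ¾ + q/8)
s(N, j) = 4*j (s(N, j) = j + j*3 = j + 3*j = 4*j)
(s(-12, W(4)) + L)² = (4*(¾ + (⅛)*4) + 219)² = (4*(¾ + ½) + 219)² = (4*(5/4) + 219)² = (5 + 219)² = 224² = 50176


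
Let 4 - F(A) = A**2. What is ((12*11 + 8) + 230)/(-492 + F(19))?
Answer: -370/849 ≈ -0.43581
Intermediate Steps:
F(A) = 4 - A**2
((12*11 + 8) + 230)/(-492 + F(19)) = ((12*11 + 8) + 230)/(-492 + (4 - 1*19**2)) = ((132 + 8) + 230)/(-492 + (4 - 1*361)) = (140 + 230)/(-492 + (4 - 361)) = 370/(-492 - 357) = 370/(-849) = 370*(-1/849) = -370/849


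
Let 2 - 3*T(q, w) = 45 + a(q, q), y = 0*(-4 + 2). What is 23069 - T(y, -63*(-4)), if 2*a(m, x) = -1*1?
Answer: 138499/6 ≈ 23083.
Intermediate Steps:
a(m, x) = -½ (a(m, x) = (-1*1)/2 = (½)*(-1) = -½)
y = 0 (y = 0*(-2) = 0)
T(q, w) = -85/6 (T(q, w) = ⅔ - (45 - ½)/3 = ⅔ - ⅓*89/2 = ⅔ - 89/6 = -85/6)
23069 - T(y, -63*(-4)) = 23069 - 1*(-85/6) = 23069 + 85/6 = 138499/6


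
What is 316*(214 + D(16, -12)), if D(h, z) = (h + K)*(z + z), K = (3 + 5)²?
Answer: -539096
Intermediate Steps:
K = 64 (K = 8² = 64)
D(h, z) = 2*z*(64 + h) (D(h, z) = (h + 64)*(z + z) = (64 + h)*(2*z) = 2*z*(64 + h))
316*(214 + D(16, -12)) = 316*(214 + 2*(-12)*(64 + 16)) = 316*(214 + 2*(-12)*80) = 316*(214 - 1920) = 316*(-1706) = -539096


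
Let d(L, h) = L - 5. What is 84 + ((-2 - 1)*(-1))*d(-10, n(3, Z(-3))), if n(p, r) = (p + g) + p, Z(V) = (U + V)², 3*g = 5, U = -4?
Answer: 39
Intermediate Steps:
g = 5/3 (g = (⅓)*5 = 5/3 ≈ 1.6667)
Z(V) = (-4 + V)²
n(p, r) = 5/3 + 2*p (n(p, r) = (p + 5/3) + p = (5/3 + p) + p = 5/3 + 2*p)
d(L, h) = -5 + L
84 + ((-2 - 1)*(-1))*d(-10, n(3, Z(-3))) = 84 + ((-2 - 1)*(-1))*(-5 - 10) = 84 - 3*(-1)*(-15) = 84 + 3*(-15) = 84 - 45 = 39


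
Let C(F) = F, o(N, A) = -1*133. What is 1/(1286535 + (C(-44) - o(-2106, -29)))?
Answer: 1/1286624 ≈ 7.7723e-7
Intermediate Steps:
o(N, A) = -133
1/(1286535 + (C(-44) - o(-2106, -29))) = 1/(1286535 + (-44 - 1*(-133))) = 1/(1286535 + (-44 + 133)) = 1/(1286535 + 89) = 1/1286624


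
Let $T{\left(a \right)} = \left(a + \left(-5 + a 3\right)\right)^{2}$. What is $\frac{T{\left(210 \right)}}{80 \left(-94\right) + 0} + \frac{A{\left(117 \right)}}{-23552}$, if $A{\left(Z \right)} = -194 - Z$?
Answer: $- \frac{102616903}{1106944} \approx -92.703$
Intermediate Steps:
$T{\left(a \right)} = \left(-5 + 4 a\right)^{2}$ ($T{\left(a \right)} = \left(a + \left(-5 + 3 a\right)\right)^{2} = \left(-5 + 4 a\right)^{2}$)
$\frac{T{\left(210 \right)}}{80 \left(-94\right) + 0} + \frac{A{\left(117 \right)}}{-23552} = \frac{\left(-5 + 4 \cdot 210\right)^{2}}{80 \left(-94\right) + 0} + \frac{-194 - 117}{-23552} = \frac{\left(-5 + 840\right)^{2}}{-7520 + 0} + \left(-194 - 117\right) \left(- \frac{1}{23552}\right) = \frac{835^{2}}{-7520} - - \frac{311}{23552} = 697225 \left(- \frac{1}{7520}\right) + \frac{311}{23552} = - \frac{139445}{1504} + \frac{311}{23552} = - \frac{102616903}{1106944}$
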